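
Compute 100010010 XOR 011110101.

XOR: 1 when bits differ
  100010010
^ 011110101
-----------
  111100111
Decimal: 274 ^ 245 = 487



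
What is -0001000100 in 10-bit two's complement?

Original: 0001000100
Step 1 - Invert all bits: 1110111011
Step 2 - Add 1: 1110111100
Verification: 0001000100 + 1110111100 = 10000000000; discarding the end carry (carry out of the top bit) leaves the 10-bit value 0000000000, as required for x + (-x)



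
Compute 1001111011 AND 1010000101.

AND: 1 only when both bits are 1
  1001111011
& 1010000101
------------
  1000000001
Decimal: 635 & 645 = 513



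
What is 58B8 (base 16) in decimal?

Expand by place value (powers of 16):
Digit values: B = 11
58B8 = 5 × 16^3 + 8 × 16^2 + 11 × 16^1 + 8 × 16^0
= 5 × 4096 + 8 × 256 + 11 × 16 + 8 × 1
= 20480 + 2048 + 176 + 8
= 22712



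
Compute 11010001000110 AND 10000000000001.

AND: 1 only when both bits are 1
  11010001000110
& 10000000000001
----------------
  10000000000000
Decimal: 13382 & 8193 = 8192



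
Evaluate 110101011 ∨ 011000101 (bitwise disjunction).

OR: 1 when either bit is 1
  110101011
| 011000101
-----------
  111101111
Decimal: 427 | 197 = 495



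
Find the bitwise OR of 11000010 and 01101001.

OR: 1 when either bit is 1
  11000010
| 01101001
----------
  11101011
Decimal: 194 | 105 = 235



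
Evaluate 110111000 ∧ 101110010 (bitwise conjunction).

AND: 1 only when both bits are 1
  110111000
& 101110010
-----------
  100110000
Decimal: 440 & 370 = 304



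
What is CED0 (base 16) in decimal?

Expand by place value (powers of 16):
Digit values: C = 12, E = 14, D = 13
CED0 = 12 × 16^3 + 14 × 16^2 + 13 × 16^1 + 0 × 16^0
= 12 × 4096 + 14 × 256 + 13 × 16 + 0 × 1
= 49152 + 3584 + 208 + 0
= 52944



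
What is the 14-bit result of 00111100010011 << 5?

Original: 00111100010011 (decimal 3859)
Shift left by 5 positions
Append 5 zeros on the right and drop the 5 high bits that overflow the 14-bit width
Result: 10001001100000 (decimal 8800)
Equivalent: 3859 << 5 = 3859 × 2^5 = 123488, truncated to 14 bits = 8800



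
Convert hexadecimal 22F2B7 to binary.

Convert each hex digit to 4 bits:
  2 = 0010
  2 = 0010
  F = 1111
  2 = 0010
  B = 1011
  7 = 0111
Concatenate: 001000101111001010110111



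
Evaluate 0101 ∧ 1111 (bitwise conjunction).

AND: 1 only when both bits are 1
  0101
& 1111
------
  0101
Decimal: 5 & 15 = 5



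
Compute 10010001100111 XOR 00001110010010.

XOR: 1 when bits differ
  10010001100111
^ 00001110010010
----------------
  10011111110101
Decimal: 9319 ^ 914 = 10229



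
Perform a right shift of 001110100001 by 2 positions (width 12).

Original: 001110100001 (decimal 929)
Shift right by 2 positions
Drop the 2 low bits; fill with zeros on the left
Result: 000011101000 (decimal 232)
Equivalent: 929 >> 2 = 929 ÷ 2^2 = 232



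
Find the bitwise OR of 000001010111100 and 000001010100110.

OR: 1 when either bit is 1
  000001010111100
| 000001010100110
-----------------
  000001010111110
Decimal: 700 | 678 = 702



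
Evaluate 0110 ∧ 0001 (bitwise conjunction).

AND: 1 only when both bits are 1
  0110
& 0001
------
  0000
Decimal: 6 & 1 = 0



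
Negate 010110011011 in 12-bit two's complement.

Original: 010110011011
Step 1 - Invert all bits: 101001100100
Step 2 - Add 1: 101001100101
Verification: 010110011011 + 101001100101 = 1000000000000; discarding the end carry (carry out of the top bit) leaves the 12-bit value 000000000000, as required for x + (-x)



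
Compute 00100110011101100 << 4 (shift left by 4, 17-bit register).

Original: 00100110011101100 (decimal 19692)
Shift left by 4 positions
Append 4 zeros on the right and drop the 4 high bits that overflow the 17-bit width
Result: 01100111011000000 (decimal 52928)
Equivalent: 19692 << 4 = 19692 × 2^4 = 315072, truncated to 17 bits = 52928



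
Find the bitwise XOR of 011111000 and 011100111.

XOR: 1 when bits differ
  011111000
^ 011100111
-----------
  000011111
Decimal: 248 ^ 231 = 31



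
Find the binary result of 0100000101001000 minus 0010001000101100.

Method 1 - Direct subtraction (column by column from the right: bit − bit − borrow-in; if negative, add 2 and borrow 1 from the next column):
borrow: 0111110001111000
        0100000101001000
-       0010001000101100
------------------------
        0001111100011100

Method 2 - Add two's complement:
Two's complement of 0010001000101100: invert → 1101110111010011, add 1 → 1101110111010100
  0100000101001000
+ 1101110111010100
------------------
 10001111100011100  (end carry out of the top bit = 1)
Discarding the end carry: 0001111100011100
Decimal check:
  0100000101001000 = 16384 + 256 + 64 + 8 = 16712
  0010001000101100 = 8192 + 512 + 32 + 8 + 4 = 8748
  16712 - 8748 = 7964, and 0001111100011100 = 4096 + 2048 + 1024 + 512 + 256 + 16 + 8 + 4 = 7964 ✓



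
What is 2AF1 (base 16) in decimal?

Expand by place value (powers of 16):
Digit values: A = 10, F = 15
2AF1 = 2 × 16^3 + 10 × 16^2 + 15 × 16^1 + 1 × 16^0
= 2 × 4096 + 10 × 256 + 15 × 16 + 1 × 1
= 8192 + 2560 + 240 + 1
= 10993



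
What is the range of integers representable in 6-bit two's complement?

For 6-bit two's complement:
Minimum: -2^5 = -32
Maximum: 2^5 - 1 = 31



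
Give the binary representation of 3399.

Using repeated division by 2:
3399 ÷ 2 = 1699 remainder 1
1699 ÷ 2 = 849 remainder 1
849 ÷ 2 = 424 remainder 1
424 ÷ 2 = 212 remainder 0
212 ÷ 2 = 106 remainder 0
106 ÷ 2 = 53 remainder 0
53 ÷ 2 = 26 remainder 1
26 ÷ 2 = 13 remainder 0
13 ÷ 2 = 6 remainder 1
6 ÷ 2 = 3 remainder 0
3 ÷ 2 = 1 remainder 1
1 ÷ 2 = 0 remainder 1
Reading remainders bottom to top: 110101000111



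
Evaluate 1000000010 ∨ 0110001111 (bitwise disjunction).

OR: 1 when either bit is 1
  1000000010
| 0110001111
------------
  1110001111
Decimal: 514 | 399 = 911



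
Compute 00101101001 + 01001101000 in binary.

Add column by column from the right: bit + bit + carry-in; write the sum mod 2, carry 1 when the sum is 2 or 3.
carry:  00011010000
        00101101001
+       01001101000
-------------------
       001111010001
(the carry out of the leftmost column, 0, becomes the leading bit)
Decimal check:
  00101101001 = 256 + 64 + 32 + 8 + 1 = 361
  01001101000 = 512 + 64 + 32 + 8 = 616
  361 + 616 = 977, and 001111010001 = 512 + 256 + 128 + 64 + 16 + 1 = 977 ✓



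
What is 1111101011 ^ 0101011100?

XOR: 1 when bits differ
  1111101011
^ 0101011100
------------
  1010110111
Decimal: 1003 ^ 348 = 695



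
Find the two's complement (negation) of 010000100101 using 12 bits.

Original: 010000100101
Step 1 - Invert all bits: 101111011010
Step 2 - Add 1: 101111011011
Verification: 010000100101 + 101111011011 = 1000000000000; discarding the end carry (carry out of the top bit) leaves the 12-bit value 000000000000, as required for x + (-x)



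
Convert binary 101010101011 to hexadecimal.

Group into 4-bit nibbles from right:
  1010 = A
  1010 = A
  1011 = B
Result: AAB



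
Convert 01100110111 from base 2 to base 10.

Sum of powers of 2 for each 1-bit:
2^0 + 2^1 + 2^2 + 2^4 + 2^5 + 2^8 + 2^9
= 1 + 2 + 4 + 16 + 32 + 256 + 512
= 823



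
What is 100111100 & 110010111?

AND: 1 only when both bits are 1
  100111100
& 110010111
-----------
  100010100
Decimal: 316 & 407 = 276



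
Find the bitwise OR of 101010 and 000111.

OR: 1 when either bit is 1
  101010
| 000111
--------
  101111
Decimal: 42 | 7 = 47



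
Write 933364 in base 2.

Using repeated division by 2:
933364 ÷ 2 = 466682 remainder 0
466682 ÷ 2 = 233341 remainder 0
233341 ÷ 2 = 116670 remainder 1
116670 ÷ 2 = 58335 remainder 0
58335 ÷ 2 = 29167 remainder 1
29167 ÷ 2 = 14583 remainder 1
14583 ÷ 2 = 7291 remainder 1
7291 ÷ 2 = 3645 remainder 1
3645 ÷ 2 = 1822 remainder 1
1822 ÷ 2 = 911 remainder 0
911 ÷ 2 = 455 remainder 1
455 ÷ 2 = 227 remainder 1
227 ÷ 2 = 113 remainder 1
113 ÷ 2 = 56 remainder 1
56 ÷ 2 = 28 remainder 0
28 ÷ 2 = 14 remainder 0
14 ÷ 2 = 7 remainder 0
7 ÷ 2 = 3 remainder 1
3 ÷ 2 = 1 remainder 1
1 ÷ 2 = 0 remainder 1
Reading remainders bottom to top: 11100011110111110100



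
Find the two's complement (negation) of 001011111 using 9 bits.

Original: 001011111
Step 1 - Invert all bits: 110100000
Step 2 - Add 1: 110100001
Verification: 001011111 + 110100001 = 1000000000; discarding the end carry (carry out of the top bit) leaves the 9-bit value 000000000, as required for x + (-x)



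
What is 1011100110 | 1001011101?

OR: 1 when either bit is 1
  1011100110
| 1001011101
------------
  1011111111
Decimal: 742 | 605 = 767



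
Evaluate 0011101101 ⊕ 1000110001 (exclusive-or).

XOR: 1 when bits differ
  0011101101
^ 1000110001
------------
  1011011100
Decimal: 237 ^ 561 = 732



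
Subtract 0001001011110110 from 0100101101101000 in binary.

Method 1 - Direct subtraction (column by column from the right: bit − bit − borrow-in; if negative, add 2 and borrow 1 from the next column):
borrow: 0110000111101100
        0100101101101000
-       0001001011110110
------------------------
        0011100001110010

Method 2 - Add two's complement:
Two's complement of 0001001011110110: invert → 1110110100001001, add 1 → 1110110100001010
  0100101101101000
+ 1110110100001010
------------------
 10011100001110010  (end carry out of the top bit = 1)
Discarding the end carry: 0011100001110010
Decimal check:
  0100101101101000 = 16384 + 2048 + 512 + 256 + 64 + 32 + 8 = 19304
  0001001011110110 = 4096 + 512 + 128 + 64 + 32 + 16 + 4 + 2 = 4854
  19304 - 4854 = 14450, and 0011100001110010 = 8192 + 4096 + 2048 + 64 + 32 + 16 + 2 = 14450 ✓



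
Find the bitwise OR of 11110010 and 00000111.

OR: 1 when either bit is 1
  11110010
| 00000111
----------
  11110111
Decimal: 242 | 7 = 247



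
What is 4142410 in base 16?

Using repeated division by 16 (digits 10–15 are A–F):
4142410 ÷ 16 = 258900 remainder 10 (A)
258900 ÷ 16 = 16181 remainder 4
16181 ÷ 16 = 1011 remainder 5
1011 ÷ 16 = 63 remainder 3
63 ÷ 16 = 3 remainder 15 (F)
3 ÷ 16 = 0 remainder 3
Reading remainders bottom to top: 3F354A



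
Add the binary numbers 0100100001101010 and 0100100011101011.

Add column by column from the right: bit + bit + carry-in; write the sum mod 2, carry 1 when the sum is 2 or 3.
carry:  1001000111010100
        0100100001101010
+       0100100011101011
------------------------
       01001000101010101
(the carry out of the leftmost column, 0, becomes the leading bit)
Decimal check:
  0100100001101010 = 16384 + 2048 + 64 + 32 + 8 + 2 = 18538
  0100100011101011 = 16384 + 2048 + 128 + 64 + 32 + 8 + 2 + 1 = 18667
  18538 + 18667 = 37205, and 01001000101010101 = 32768 + 4096 + 256 + 64 + 16 + 4 + 1 = 37205 ✓



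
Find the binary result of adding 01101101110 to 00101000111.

Add column by column from the right: bit + bit + carry-in; write the sum mod 2, carry 1 when the sum is 2 or 3.
carry:  11010011100
        01101101110
+       00101000111
-------------------
       010010110101
(the carry out of the leftmost column, 0, becomes the leading bit)
Decimal check:
  01101101110 = 512 + 256 + 64 + 32 + 8 + 4 + 2 = 878
  00101000111 = 256 + 64 + 4 + 2 + 1 = 327
  878 + 327 = 1205, and 010010110101 = 1024 + 128 + 32 + 16 + 4 + 1 = 1205 ✓



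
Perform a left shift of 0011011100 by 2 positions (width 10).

Original: 0011011100 (decimal 220)
Shift left by 2 positions
Append 2 zeros on the right
Result: 1101110000 (decimal 880)
Equivalent: 220 << 2 = 220 × 2^2 = 880



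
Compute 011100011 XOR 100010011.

XOR: 1 when bits differ
  011100011
^ 100010011
-----------
  111110000
Decimal: 227 ^ 275 = 496



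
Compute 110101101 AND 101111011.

AND: 1 only when both bits are 1
  110101101
& 101111011
-----------
  100101001
Decimal: 429 & 379 = 297



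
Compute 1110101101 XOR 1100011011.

XOR: 1 when bits differ
  1110101101
^ 1100011011
------------
  0010110110
Decimal: 941 ^ 795 = 182



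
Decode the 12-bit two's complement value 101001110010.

Binary: 101001110010
Sign bit: 1 (negative)
Invert: 010110001101
Add 1:  010110001110
Magnitude: 010110001110 = 1024 + 256 + 128 + 8 + 4 + 2 = 1422
Value: -1422



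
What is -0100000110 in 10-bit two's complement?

Original: 0100000110
Step 1 - Invert all bits: 1011111001
Step 2 - Add 1: 1011111010
Verification: 0100000110 + 1011111010 = 10000000000; discarding the end carry (carry out of the top bit) leaves the 10-bit value 0000000000, as required for x + (-x)



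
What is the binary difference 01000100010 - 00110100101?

Method 1 - Direct subtraction (column by column from the right: bit − bit − borrow-in; if negative, add 2 and borrow 1 from the next column):
borrow: 01111111010
        01000100010
-       00110100101
-------------------
        00001111101

Method 2 - Add two's complement:
Two's complement of 00110100101: invert → 11001011010, add 1 → 11001011011
  01000100010
+ 11001011011
-------------
 100001111101  (end carry out of the top bit = 1)
Discarding the end carry: 00001111101
Decimal check:
  01000100010 = 512 + 32 + 2 = 546
  00110100101 = 256 + 128 + 32 + 4 + 1 = 421
  546 - 421 = 125, and 00001111101 = 64 + 32 + 16 + 8 + 4 + 1 = 125 ✓



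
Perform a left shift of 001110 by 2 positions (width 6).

Original: 001110 (decimal 14)
Shift left by 2 positions
Append 2 zeros on the right
Result: 111000 (decimal 56)
Equivalent: 14 << 2 = 14 × 2^2 = 56



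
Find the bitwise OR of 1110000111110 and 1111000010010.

OR: 1 when either bit is 1
  1110000111110
| 1111000010010
---------------
  1111000111110
Decimal: 7230 | 7698 = 7742



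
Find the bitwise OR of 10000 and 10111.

OR: 1 when either bit is 1
  10000
| 10111
-------
  10111
Decimal: 16 | 23 = 23



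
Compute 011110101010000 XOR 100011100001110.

XOR: 1 when bits differ
  011110101010000
^ 100011100001110
-----------------
  111101001011110
Decimal: 15696 ^ 18190 = 31326



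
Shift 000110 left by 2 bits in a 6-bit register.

Original: 000110 (decimal 6)
Shift left by 2 positions
Append 2 zeros on the right
Result: 011000 (decimal 24)
Equivalent: 6 << 2 = 6 × 2^2 = 24



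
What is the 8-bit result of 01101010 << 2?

Original: 01101010 (decimal 106)
Shift left by 2 positions
Append 2 zeros on the right and drop the 2 high bits that overflow the 8-bit width
Result: 10101000 (decimal 168)
Equivalent: 106 << 2 = 106 × 2^2 = 424, truncated to 8 bits = 168



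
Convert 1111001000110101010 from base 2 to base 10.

Sum of powers of 2 for each 1-bit:
2^1 + 2^3 + 2^5 + 2^7 + 2^8 + 2^12 + 2^15 + 2^16 + 2^17 + 2^18
= 2 + 8 + 32 + 128 + 256 + 4096 + 32768 + 65536 + 131072 + 262144
= 496042



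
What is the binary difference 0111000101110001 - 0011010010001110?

Method 1 - Direct subtraction (column by column from the right: bit − bit − borrow-in; if negative, add 2 and borrow 1 from the next column):
borrow: 0111100100011100
        0111000101110001
-       0011010010001110
------------------------
        0011110011100011

Method 2 - Add two's complement:
Two's complement of 0011010010001110: invert → 1100101101110001, add 1 → 1100101101110010
  0111000101110001
+ 1100101101110010
------------------
 10011110011100011  (end carry out of the top bit = 1)
Discarding the end carry: 0011110011100011
Decimal check:
  0111000101110001 = 16384 + 8192 + 4096 + 256 + 64 + 32 + 16 + 1 = 29041
  0011010010001110 = 8192 + 4096 + 1024 + 128 + 8 + 4 + 2 = 13454
  29041 - 13454 = 15587, and 0011110011100011 = 8192 + 4096 + 2048 + 1024 + 128 + 64 + 32 + 2 + 1 = 15587 ✓



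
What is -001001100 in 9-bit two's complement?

Original: 001001100
Step 1 - Invert all bits: 110110011
Step 2 - Add 1: 110110100
Verification: 001001100 + 110110100 = 1000000000; discarding the end carry (carry out of the top bit) leaves the 9-bit value 000000000, as required for x + (-x)



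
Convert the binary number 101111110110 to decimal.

Sum of powers of 2 for each 1-bit:
2^1 + 2^2 + 2^4 + 2^5 + 2^6 + 2^7 + 2^8 + 2^9 + 2^11
= 2 + 4 + 16 + 32 + 64 + 128 + 256 + 512 + 2048
= 3062



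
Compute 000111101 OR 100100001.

OR: 1 when either bit is 1
  000111101
| 100100001
-----------
  100111101
Decimal: 61 | 289 = 317



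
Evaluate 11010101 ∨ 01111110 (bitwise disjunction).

OR: 1 when either bit is 1
  11010101
| 01111110
----------
  11111111
Decimal: 213 | 126 = 255



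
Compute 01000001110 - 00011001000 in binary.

Method 1 - Direct subtraction (column by column from the right: bit − bit − borrow-in; if negative, add 2 and borrow 1 from the next column):
borrow: 01110000000
        01000001110
-       00011001000
-------------------
        00101000110

Method 2 - Add two's complement:
Two's complement of 00011001000: invert → 11100110111, add 1 → 11100111000
  01000001110
+ 11100111000
-------------
 100101000110  (end carry out of the top bit = 1)
Discarding the end carry: 00101000110
Decimal check:
  01000001110 = 512 + 8 + 4 + 2 = 526
  00011001000 = 128 + 64 + 8 = 200
  526 - 200 = 326, and 00101000110 = 256 + 64 + 4 + 2 = 326 ✓



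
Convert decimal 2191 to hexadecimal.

Using repeated division by 16 (digits 10–15 are A–F):
2191 ÷ 16 = 136 remainder 15 (F)
136 ÷ 16 = 8 remainder 8
8 ÷ 16 = 0 remainder 8
Reading remainders bottom to top: 88F



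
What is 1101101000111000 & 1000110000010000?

AND: 1 only when both bits are 1
  1101101000111000
& 1000110000010000
------------------
  1000100000010000
Decimal: 55864 & 35856 = 34832



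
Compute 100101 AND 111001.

AND: 1 only when both bits are 1
  100101
& 111001
--------
  100001
Decimal: 37 & 57 = 33



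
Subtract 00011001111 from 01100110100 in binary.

Method 1 - Direct subtraction (column by column from the right: bit − bit − borrow-in; if negative, add 2 and borrow 1 from the next column):
borrow: 00110011110
        01100110100
-       00011001111
-------------------
        01001100101

Method 2 - Add two's complement:
Two's complement of 00011001111: invert → 11100110000, add 1 → 11100110001
  01100110100
+ 11100110001
-------------
 101001100101  (end carry out of the top bit = 1)
Discarding the end carry: 01001100101
Decimal check:
  01100110100 = 512 + 256 + 32 + 16 + 4 = 820
  00011001111 = 128 + 64 + 8 + 4 + 2 + 1 = 207
  820 - 207 = 613, and 01001100101 = 512 + 64 + 32 + 4 + 1 = 613 ✓



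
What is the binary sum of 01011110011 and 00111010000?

Add column by column from the right: bit + bit + carry-in; write the sum mod 2, carry 1 when the sum is 2 or 3.
carry:  11111100000
        01011110011
+       00111010000
-------------------
       010011000011
(the carry out of the leftmost column, 0, becomes the leading bit)
Decimal check:
  01011110011 = 512 + 128 + 64 + 32 + 16 + 2 + 1 = 755
  00111010000 = 256 + 128 + 64 + 16 = 464
  755 + 464 = 1219, and 010011000011 = 1024 + 128 + 64 + 2 + 1 = 1219 ✓



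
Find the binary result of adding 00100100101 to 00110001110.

Add column by column from the right: bit + bit + carry-in; write the sum mod 2, carry 1 when the sum is 2 or 3.
carry:  01000011000
        00100100101
+       00110001110
-------------------
       001010110011
(the carry out of the leftmost column, 0, becomes the leading bit)
Decimal check:
  00100100101 = 256 + 32 + 4 + 1 = 293
  00110001110 = 256 + 128 + 8 + 4 + 2 = 398
  293 + 398 = 691, and 001010110011 = 512 + 128 + 32 + 16 + 2 + 1 = 691 ✓



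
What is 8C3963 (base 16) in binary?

Convert each hex digit to 4 bits:
  8 = 1000
  C = 1100
  3 = 0011
  9 = 1001
  6 = 0110
  3 = 0011
Concatenate: 100011000011100101100011



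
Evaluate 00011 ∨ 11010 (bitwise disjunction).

OR: 1 when either bit is 1
  00011
| 11010
-------
  11011
Decimal: 3 | 26 = 27



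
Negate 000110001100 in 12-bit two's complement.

Original: 000110001100
Step 1 - Invert all bits: 111001110011
Step 2 - Add 1: 111001110100
Verification: 000110001100 + 111001110100 = 1000000000000; discarding the end carry (carry out of the top bit) leaves the 12-bit value 000000000000, as required for x + (-x)



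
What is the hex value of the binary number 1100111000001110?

Group into 4-bit nibbles from right:
  1100 = C
  1110 = E
  0000 = 0
  1110 = E
Result: CE0E



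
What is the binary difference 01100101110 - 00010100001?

Method 1 - Direct subtraction (column by column from the right: bit − bit − borrow-in; if negative, add 2 and borrow 1 from the next column):
borrow: 00100000010
        01100101110
-       00010100001
-------------------
        01010001101

Method 2 - Add two's complement:
Two's complement of 00010100001: invert → 11101011110, add 1 → 11101011111
  01100101110
+ 11101011111
-------------
 101010001101  (end carry out of the top bit = 1)
Discarding the end carry: 01010001101
Decimal check:
  01100101110 = 512 + 256 + 32 + 8 + 4 + 2 = 814
  00010100001 = 128 + 32 + 1 = 161
  814 - 161 = 653, and 01010001101 = 512 + 128 + 8 + 4 + 1 = 653 ✓



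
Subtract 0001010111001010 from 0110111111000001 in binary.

Method 1 - Direct subtraction (column by column from the right: bit − bit − borrow-in; if negative, add 2 and borrow 1 from the next column):
borrow: 0010001111111100
        0110111111000001
-       0001010111001010
------------------------
        0101100111110111

Method 2 - Add two's complement:
Two's complement of 0001010111001010: invert → 1110101000110101, add 1 → 1110101000110110
  0110111111000001
+ 1110101000110110
------------------
 10101100111110111  (end carry out of the top bit = 1)
Discarding the end carry: 0101100111110111
Decimal check:
  0110111111000001 = 16384 + 8192 + 2048 + 1024 + 512 + 256 + 128 + 64 + 1 = 28609
  0001010111001010 = 4096 + 1024 + 256 + 128 + 64 + 8 + 2 = 5578
  28609 - 5578 = 23031, and 0101100111110111 = 16384 + 4096 + 2048 + 256 + 128 + 64 + 32 + 16 + 4 + 2 + 1 = 23031 ✓



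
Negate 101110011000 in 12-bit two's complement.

Original (sign bit 1, negative): 101110011000
Step 1 - Invert all bits: 010001100111
Step 2 - Add 1: 010001101000
Verification: 101110011000 + 010001101000 = 1000000000000; discarding the end carry (carry out of the top bit) leaves the 12-bit value 000000000000, as required for x + (-x)



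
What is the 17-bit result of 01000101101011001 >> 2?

Original: 01000101101011001 (decimal 35673)
Shift right by 2 positions
Drop the 2 low bits; fill with zeros on the left
Result: 00010001011010110 (decimal 8918)
Equivalent: 35673 >> 2 = 35673 ÷ 2^2 = 8918



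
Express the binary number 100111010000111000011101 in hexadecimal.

Group into 4-bit nibbles from right:
  1001 = 9
  1101 = D
  0000 = 0
  1110 = E
  0001 = 1
  1101 = D
Result: 9D0E1D



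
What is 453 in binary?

Using repeated division by 2:
453 ÷ 2 = 226 remainder 1
226 ÷ 2 = 113 remainder 0
113 ÷ 2 = 56 remainder 1
56 ÷ 2 = 28 remainder 0
28 ÷ 2 = 14 remainder 0
14 ÷ 2 = 7 remainder 0
7 ÷ 2 = 3 remainder 1
3 ÷ 2 = 1 remainder 1
1 ÷ 2 = 0 remainder 1
Reading remainders bottom to top: 111000101



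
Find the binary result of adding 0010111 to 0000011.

Add column by column from the right: bit + bit + carry-in; write the sum mod 2, carry 1 when the sum is 2 or 3.
carry:  0001110
        0010111
+       0000011
---------------
       00011010
(the carry out of the leftmost column, 0, becomes the leading bit)
Decimal check:
  0010111 = 16 + 4 + 2 + 1 = 23
  0000011 = 2 + 1 = 3
  23 + 3 = 26, and 00011010 = 16 + 8 + 2 = 26 ✓



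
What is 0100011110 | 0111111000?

OR: 1 when either bit is 1
  0100011110
| 0111111000
------------
  0111111110
Decimal: 286 | 504 = 510



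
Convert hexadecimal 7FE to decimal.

Expand by place value (powers of 16):
Digit values: F = 15, E = 14
7FE = 7 × 16^2 + 15 × 16^1 + 14 × 16^0
= 7 × 256 + 15 × 16 + 14 × 1
= 1792 + 240 + 14
= 2046



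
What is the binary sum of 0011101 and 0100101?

Add column by column from the right: bit + bit + carry-in; write the sum mod 2, carry 1 when the sum is 2 or 3.
carry:  1111010
        0011101
+       0100101
---------------
       01000010
(the carry out of the leftmost column, 0, becomes the leading bit)
Decimal check:
  0011101 = 16 + 8 + 4 + 1 = 29
  0100101 = 32 + 4 + 1 = 37
  29 + 37 = 66, and 01000010 = 64 + 2 = 66 ✓



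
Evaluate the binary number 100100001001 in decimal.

Sum of powers of 2 for each 1-bit:
2^0 + 2^3 + 2^8 + 2^11
= 1 + 8 + 256 + 2048
= 2313



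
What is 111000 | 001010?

OR: 1 when either bit is 1
  111000
| 001010
--------
  111010
Decimal: 56 | 10 = 58



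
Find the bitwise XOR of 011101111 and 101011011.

XOR: 1 when bits differ
  011101111
^ 101011011
-----------
  110110100
Decimal: 239 ^ 347 = 436



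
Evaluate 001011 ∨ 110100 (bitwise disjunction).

OR: 1 when either bit is 1
  001011
| 110100
--------
  111111
Decimal: 11 | 52 = 63



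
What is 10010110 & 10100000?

AND: 1 only when both bits are 1
  10010110
& 10100000
----------
  10000000
Decimal: 150 & 160 = 128



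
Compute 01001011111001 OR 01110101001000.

OR: 1 when either bit is 1
  01001011111001
| 01110101001000
----------------
  01111111111001
Decimal: 4857 | 7496 = 8185



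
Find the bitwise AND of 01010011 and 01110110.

AND: 1 only when both bits are 1
  01010011
& 01110110
----------
  01010010
Decimal: 83 & 118 = 82



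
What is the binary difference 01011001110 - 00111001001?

Method 1 - Direct subtraction (column by column from the right: bit − bit − borrow-in; if negative, add 2 and borrow 1 from the next column):
borrow: 01000000010
        01011001110
-       00111001001
-------------------
        00100000101

Method 2 - Add two's complement:
Two's complement of 00111001001: invert → 11000110110, add 1 → 11000110111
  01011001110
+ 11000110111
-------------
 100100000101  (end carry out of the top bit = 1)
Discarding the end carry: 00100000101
Decimal check:
  01011001110 = 512 + 128 + 64 + 8 + 4 + 2 = 718
  00111001001 = 256 + 128 + 64 + 8 + 1 = 457
  718 - 457 = 261, and 00100000101 = 256 + 4 + 1 = 261 ✓



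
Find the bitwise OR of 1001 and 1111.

OR: 1 when either bit is 1
  1001
| 1111
------
  1111
Decimal: 9 | 15 = 15



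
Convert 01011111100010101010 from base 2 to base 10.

Sum of powers of 2 for each 1-bit:
2^1 + 2^3 + 2^5 + 2^7 + 2^11 + 2^12 + 2^13 + 2^14 + 2^15 + 2^16 + 2^18
= 2 + 8 + 32 + 128 + 2048 + 4096 + 8192 + 16384 + 32768 + 65536 + 262144
= 391338



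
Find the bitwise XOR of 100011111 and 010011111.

XOR: 1 when bits differ
  100011111
^ 010011111
-----------
  110000000
Decimal: 287 ^ 159 = 384



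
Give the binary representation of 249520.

Using repeated division by 2:
249520 ÷ 2 = 124760 remainder 0
124760 ÷ 2 = 62380 remainder 0
62380 ÷ 2 = 31190 remainder 0
31190 ÷ 2 = 15595 remainder 0
15595 ÷ 2 = 7797 remainder 1
7797 ÷ 2 = 3898 remainder 1
3898 ÷ 2 = 1949 remainder 0
1949 ÷ 2 = 974 remainder 1
974 ÷ 2 = 487 remainder 0
487 ÷ 2 = 243 remainder 1
243 ÷ 2 = 121 remainder 1
121 ÷ 2 = 60 remainder 1
60 ÷ 2 = 30 remainder 0
30 ÷ 2 = 15 remainder 0
15 ÷ 2 = 7 remainder 1
7 ÷ 2 = 3 remainder 1
3 ÷ 2 = 1 remainder 1
1 ÷ 2 = 0 remainder 1
Reading remainders bottom to top: 111100111010110000



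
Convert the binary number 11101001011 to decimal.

Sum of powers of 2 for each 1-bit:
2^0 + 2^1 + 2^3 + 2^6 + 2^8 + 2^9 + 2^10
= 1 + 2 + 8 + 64 + 256 + 512 + 1024
= 1867



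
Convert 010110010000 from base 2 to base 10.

Sum of powers of 2 for each 1-bit:
2^4 + 2^7 + 2^8 + 2^10
= 16 + 128 + 256 + 1024
= 1424



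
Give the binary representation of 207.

Using repeated division by 2:
207 ÷ 2 = 103 remainder 1
103 ÷ 2 = 51 remainder 1
51 ÷ 2 = 25 remainder 1
25 ÷ 2 = 12 remainder 1
12 ÷ 2 = 6 remainder 0
6 ÷ 2 = 3 remainder 0
3 ÷ 2 = 1 remainder 1
1 ÷ 2 = 0 remainder 1
Reading remainders bottom to top: 11001111



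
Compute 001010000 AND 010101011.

AND: 1 only when both bits are 1
  001010000
& 010101011
-----------
  000000000
Decimal: 80 & 171 = 0



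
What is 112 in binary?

Using repeated division by 2:
112 ÷ 2 = 56 remainder 0
56 ÷ 2 = 28 remainder 0
28 ÷ 2 = 14 remainder 0
14 ÷ 2 = 7 remainder 0
7 ÷ 2 = 3 remainder 1
3 ÷ 2 = 1 remainder 1
1 ÷ 2 = 0 remainder 1
Reading remainders bottom to top: 1110000



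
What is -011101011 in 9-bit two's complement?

Original: 011101011
Step 1 - Invert all bits: 100010100
Step 2 - Add 1: 100010101
Verification: 011101011 + 100010101 = 1000000000; discarding the end carry (carry out of the top bit) leaves the 9-bit value 000000000, as required for x + (-x)



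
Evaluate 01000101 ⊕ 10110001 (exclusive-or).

XOR: 1 when bits differ
  01000101
^ 10110001
----------
  11110100
Decimal: 69 ^ 177 = 244



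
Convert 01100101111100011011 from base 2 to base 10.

Sum of powers of 2 for each 1-bit:
2^0 + 2^1 + 2^3 + 2^4 + 2^8 + 2^9 + 2^10 + 2^11 + 2^12 + 2^14 + 2^17 + 2^18
= 1 + 2 + 8 + 16 + 256 + 512 + 1024 + 2048 + 4096 + 16384 + 131072 + 262144
= 417563



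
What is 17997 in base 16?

Using repeated division by 16 (digits 10–15 are A–F):
17997 ÷ 16 = 1124 remainder 13 (D)
1124 ÷ 16 = 70 remainder 4
70 ÷ 16 = 4 remainder 6
4 ÷ 16 = 0 remainder 4
Reading remainders bottom to top: 464D



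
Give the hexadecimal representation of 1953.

Using repeated division by 16 (digits 10–15 are A–F):
1953 ÷ 16 = 122 remainder 1
122 ÷ 16 = 7 remainder 10 (A)
7 ÷ 16 = 0 remainder 7
Reading remainders bottom to top: 7A1



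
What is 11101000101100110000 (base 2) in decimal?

Sum of powers of 2 for each 1-bit:
2^4 + 2^5 + 2^8 + 2^9 + 2^11 + 2^15 + 2^17 + 2^18 + 2^19
= 16 + 32 + 256 + 512 + 2048 + 32768 + 131072 + 262144 + 524288
= 953136



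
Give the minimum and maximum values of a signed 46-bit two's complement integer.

For 46-bit two's complement:
Minimum: -2^45 = -35184372088832
Maximum: 2^45 - 1 = 35184372088831



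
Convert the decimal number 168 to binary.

Using repeated division by 2:
168 ÷ 2 = 84 remainder 0
84 ÷ 2 = 42 remainder 0
42 ÷ 2 = 21 remainder 0
21 ÷ 2 = 10 remainder 1
10 ÷ 2 = 5 remainder 0
5 ÷ 2 = 2 remainder 1
2 ÷ 2 = 1 remainder 0
1 ÷ 2 = 0 remainder 1
Reading remainders bottom to top: 10101000



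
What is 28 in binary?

Using repeated division by 2:
28 ÷ 2 = 14 remainder 0
14 ÷ 2 = 7 remainder 0
7 ÷ 2 = 3 remainder 1
3 ÷ 2 = 1 remainder 1
1 ÷ 2 = 0 remainder 1
Reading remainders bottom to top: 11100



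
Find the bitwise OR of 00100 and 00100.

OR: 1 when either bit is 1
  00100
| 00100
-------
  00100
Decimal: 4 | 4 = 4



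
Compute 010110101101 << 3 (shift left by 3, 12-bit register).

Original: 010110101101 (decimal 1453)
Shift left by 3 positions
Append 3 zeros on the right and drop the 3 high bits that overflow the 12-bit width
Result: 110101101000 (decimal 3432)
Equivalent: 1453 << 3 = 1453 × 2^3 = 11624, truncated to 12 bits = 3432



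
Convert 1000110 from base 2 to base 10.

Sum of powers of 2 for each 1-bit:
2^1 + 2^2 + 2^6
= 2 + 4 + 64
= 70



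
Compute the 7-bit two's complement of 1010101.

Original (sign bit 1, negative): 1010101
Step 1 - Invert all bits: 0101010
Step 2 - Add 1: 0101011
Verification: 1010101 + 0101011 = 10000000; discarding the end carry (carry out of the top bit) leaves the 7-bit value 0000000, as required for x + (-x)



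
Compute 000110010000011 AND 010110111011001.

AND: 1 only when both bits are 1
  000110010000011
& 010110111011001
-----------------
  000110010000001
Decimal: 3203 & 11737 = 3201



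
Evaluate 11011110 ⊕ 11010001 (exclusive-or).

XOR: 1 when bits differ
  11011110
^ 11010001
----------
  00001111
Decimal: 222 ^ 209 = 15



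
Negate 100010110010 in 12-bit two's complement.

Original (sign bit 1, negative): 100010110010
Step 1 - Invert all bits: 011101001101
Step 2 - Add 1: 011101001110
Verification: 100010110010 + 011101001110 = 1000000000000; discarding the end carry (carry out of the top bit) leaves the 12-bit value 000000000000, as required for x + (-x)



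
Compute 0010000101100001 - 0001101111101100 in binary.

Method 1 - Direct subtraction (column by column from the right: bit − bit − borrow-in; if negative, add 2 and borrow 1 from the next column):
borrow: 0011111111111000
        0010000101100001
-       0001101111101100
------------------------
        0000010101110101

Method 2 - Add two's complement:
Two's complement of 0001101111101100: invert → 1110010000010011, add 1 → 1110010000010100
  0010000101100001
+ 1110010000010100
------------------
 10000010101110101  (end carry out of the top bit = 1)
Discarding the end carry: 0000010101110101
Decimal check:
  0010000101100001 = 8192 + 256 + 64 + 32 + 1 = 8545
  0001101111101100 = 4096 + 2048 + 512 + 256 + 128 + 64 + 32 + 8 + 4 = 7148
  8545 - 7148 = 1397, and 0000010101110101 = 1024 + 256 + 64 + 32 + 16 + 4 + 1 = 1397 ✓



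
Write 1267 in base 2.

Using repeated division by 2:
1267 ÷ 2 = 633 remainder 1
633 ÷ 2 = 316 remainder 1
316 ÷ 2 = 158 remainder 0
158 ÷ 2 = 79 remainder 0
79 ÷ 2 = 39 remainder 1
39 ÷ 2 = 19 remainder 1
19 ÷ 2 = 9 remainder 1
9 ÷ 2 = 4 remainder 1
4 ÷ 2 = 2 remainder 0
2 ÷ 2 = 1 remainder 0
1 ÷ 2 = 0 remainder 1
Reading remainders bottom to top: 10011110011



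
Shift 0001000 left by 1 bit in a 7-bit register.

Original: 0001000 (decimal 8)
Shift left by 1 position
Append 1 zero on the right
Result: 0010000 (decimal 16)
Equivalent: 8 << 1 = 8 × 2^1 = 16



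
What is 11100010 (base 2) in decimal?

Sum of powers of 2 for each 1-bit:
2^1 + 2^5 + 2^6 + 2^7
= 2 + 32 + 64 + 128
= 226



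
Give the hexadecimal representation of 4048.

Using repeated division by 16 (digits 10–15 are A–F):
4048 ÷ 16 = 253 remainder 0
253 ÷ 16 = 15 remainder 13 (D)
15 ÷ 16 = 0 remainder 15 (F)
Reading remainders bottom to top: FD0



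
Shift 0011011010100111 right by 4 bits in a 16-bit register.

Original: 0011011010100111 (decimal 13991)
Shift right by 4 positions
Drop the 4 low bits; fill with zeros on the left
Result: 0000001101101010 (decimal 874)
Equivalent: 13991 >> 4 = 13991 ÷ 2^4 = 874



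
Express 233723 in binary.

Using repeated division by 2:
233723 ÷ 2 = 116861 remainder 1
116861 ÷ 2 = 58430 remainder 1
58430 ÷ 2 = 29215 remainder 0
29215 ÷ 2 = 14607 remainder 1
14607 ÷ 2 = 7303 remainder 1
7303 ÷ 2 = 3651 remainder 1
3651 ÷ 2 = 1825 remainder 1
1825 ÷ 2 = 912 remainder 1
912 ÷ 2 = 456 remainder 0
456 ÷ 2 = 228 remainder 0
228 ÷ 2 = 114 remainder 0
114 ÷ 2 = 57 remainder 0
57 ÷ 2 = 28 remainder 1
28 ÷ 2 = 14 remainder 0
14 ÷ 2 = 7 remainder 0
7 ÷ 2 = 3 remainder 1
3 ÷ 2 = 1 remainder 1
1 ÷ 2 = 0 remainder 1
Reading remainders bottom to top: 111001000011111011



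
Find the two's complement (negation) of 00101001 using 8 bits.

Original: 00101001
Step 1 - Invert all bits: 11010110
Step 2 - Add 1: 11010111
Verification: 00101001 + 11010111 = 100000000; discarding the end carry (carry out of the top bit) leaves the 8-bit value 00000000, as required for x + (-x)



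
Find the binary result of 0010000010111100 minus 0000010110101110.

Method 1 - Direct subtraction (column by column from the right: bit − bit − borrow-in; if negative, add 2 and borrow 1 from the next column):
borrow: 0011111000011100
        0010000010111100
-       0000010110101110
------------------------
        0001101100001110

Method 2 - Add two's complement:
Two's complement of 0000010110101110: invert → 1111101001010001, add 1 → 1111101001010010
  0010000010111100
+ 1111101001010010
------------------
 10001101100001110  (end carry out of the top bit = 1)
Discarding the end carry: 0001101100001110
Decimal check:
  0010000010111100 = 8192 + 128 + 32 + 16 + 8 + 4 = 8380
  0000010110101110 = 1024 + 256 + 128 + 32 + 8 + 4 + 2 = 1454
  8380 - 1454 = 6926, and 0001101100001110 = 4096 + 2048 + 512 + 256 + 8 + 4 + 2 = 6926 ✓



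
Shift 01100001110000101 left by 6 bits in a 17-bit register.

Original: 01100001110000101 (decimal 50053)
Shift left by 6 positions
Append 6 zeros on the right and drop the 6 high bits that overflow the 17-bit width
Result: 01110000101000000 (decimal 57664)
Equivalent: 50053 << 6 = 50053 × 2^6 = 3203392, truncated to 17 bits = 57664



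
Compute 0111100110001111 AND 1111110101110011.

AND: 1 only when both bits are 1
  0111100110001111
& 1111110101110011
------------------
  0111100100000011
Decimal: 31119 & 64883 = 30979



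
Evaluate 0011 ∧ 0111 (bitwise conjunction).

AND: 1 only when both bits are 1
  0011
& 0111
------
  0011
Decimal: 3 & 7 = 3



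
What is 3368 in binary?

Using repeated division by 2:
3368 ÷ 2 = 1684 remainder 0
1684 ÷ 2 = 842 remainder 0
842 ÷ 2 = 421 remainder 0
421 ÷ 2 = 210 remainder 1
210 ÷ 2 = 105 remainder 0
105 ÷ 2 = 52 remainder 1
52 ÷ 2 = 26 remainder 0
26 ÷ 2 = 13 remainder 0
13 ÷ 2 = 6 remainder 1
6 ÷ 2 = 3 remainder 0
3 ÷ 2 = 1 remainder 1
1 ÷ 2 = 0 remainder 1
Reading remainders bottom to top: 110100101000



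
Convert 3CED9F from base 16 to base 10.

Expand by place value (powers of 16):
Digit values: C = 12, E = 14, D = 13, F = 15
3CED9F = 3 × 16^5 + 12 × 16^4 + 14 × 16^3 + 13 × 16^2 + 9 × 16^1 + 15 × 16^0
= 3 × 1048576 + 12 × 65536 + 14 × 4096 + 13 × 256 + 9 × 16 + 15 × 1
= 3145728 + 786432 + 57344 + 3328 + 144 + 15
= 3992991



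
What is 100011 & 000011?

AND: 1 only when both bits are 1
  100011
& 000011
--------
  000011
Decimal: 35 & 3 = 3



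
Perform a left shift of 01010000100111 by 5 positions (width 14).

Original: 01010000100111 (decimal 5159)
Shift left by 5 positions
Append 5 zeros on the right and drop the 5 high bits that overflow the 14-bit width
Result: 00010011100000 (decimal 1248)
Equivalent: 5159 << 5 = 5159 × 2^5 = 165088, truncated to 14 bits = 1248



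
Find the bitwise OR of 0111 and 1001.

OR: 1 when either bit is 1
  0111
| 1001
------
  1111
Decimal: 7 | 9 = 15



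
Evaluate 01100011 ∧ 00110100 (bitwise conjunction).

AND: 1 only when both bits are 1
  01100011
& 00110100
----------
  00100000
Decimal: 99 & 52 = 32



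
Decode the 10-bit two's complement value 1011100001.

Binary: 1011100001
Sign bit: 1 (negative)
Invert: 0100011110
Add 1:  0100011111
Magnitude: 0100011111 = 256 + 16 + 8 + 4 + 2 + 1 = 287
Value: -287



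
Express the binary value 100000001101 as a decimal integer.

Sum of powers of 2 for each 1-bit:
2^0 + 2^2 + 2^3 + 2^11
= 1 + 4 + 8 + 2048
= 2061



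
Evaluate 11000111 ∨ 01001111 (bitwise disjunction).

OR: 1 when either bit is 1
  11000111
| 01001111
----------
  11001111
Decimal: 199 | 79 = 207



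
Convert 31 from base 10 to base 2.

Using repeated division by 2:
31 ÷ 2 = 15 remainder 1
15 ÷ 2 = 7 remainder 1
7 ÷ 2 = 3 remainder 1
3 ÷ 2 = 1 remainder 1
1 ÷ 2 = 0 remainder 1
Reading remainders bottom to top: 11111



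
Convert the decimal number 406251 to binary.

Using repeated division by 2:
406251 ÷ 2 = 203125 remainder 1
203125 ÷ 2 = 101562 remainder 1
101562 ÷ 2 = 50781 remainder 0
50781 ÷ 2 = 25390 remainder 1
25390 ÷ 2 = 12695 remainder 0
12695 ÷ 2 = 6347 remainder 1
6347 ÷ 2 = 3173 remainder 1
3173 ÷ 2 = 1586 remainder 1
1586 ÷ 2 = 793 remainder 0
793 ÷ 2 = 396 remainder 1
396 ÷ 2 = 198 remainder 0
198 ÷ 2 = 99 remainder 0
99 ÷ 2 = 49 remainder 1
49 ÷ 2 = 24 remainder 1
24 ÷ 2 = 12 remainder 0
12 ÷ 2 = 6 remainder 0
6 ÷ 2 = 3 remainder 0
3 ÷ 2 = 1 remainder 1
1 ÷ 2 = 0 remainder 1
Reading remainders bottom to top: 1100011001011101011



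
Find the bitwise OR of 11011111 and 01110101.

OR: 1 when either bit is 1
  11011111
| 01110101
----------
  11111111
Decimal: 223 | 117 = 255



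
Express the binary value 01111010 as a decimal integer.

Sum of powers of 2 for each 1-bit:
2^1 + 2^3 + 2^4 + 2^5 + 2^6
= 2 + 8 + 16 + 32 + 64
= 122

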